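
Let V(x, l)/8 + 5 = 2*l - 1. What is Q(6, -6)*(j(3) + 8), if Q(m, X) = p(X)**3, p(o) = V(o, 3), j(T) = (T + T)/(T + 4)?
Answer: 0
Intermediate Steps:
V(x, l) = -48 + 16*l (V(x, l) = -40 + 8*(2*l - 1) = -40 + 8*(-1 + 2*l) = -40 + (-8 + 16*l) = -48 + 16*l)
j(T) = 2*T/(4 + T) (j(T) = (2*T)/(4 + T) = 2*T/(4 + T))
p(o) = 0 (p(o) = -48 + 16*3 = -48 + 48 = 0)
Q(m, X) = 0 (Q(m, X) = 0**3 = 0)
Q(6, -6)*(j(3) + 8) = 0*(2*3/(4 + 3) + 8) = 0*(2*3/7 + 8) = 0*(2*3*(1/7) + 8) = 0*(6/7 + 8) = 0*(62/7) = 0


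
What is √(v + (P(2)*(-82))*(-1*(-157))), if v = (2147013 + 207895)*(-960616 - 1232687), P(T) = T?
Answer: 2*I*√1291256701718 ≈ 2.2727e+6*I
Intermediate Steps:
v = -5165026781124 (v = 2354908*(-2193303) = -5165026781124)
√(v + (P(2)*(-82))*(-1*(-157))) = √(-5165026781124 + (2*(-82))*(-1*(-157))) = √(-5165026781124 - 164*157) = √(-5165026781124 - 25748) = √(-5165026806872) = 2*I*√1291256701718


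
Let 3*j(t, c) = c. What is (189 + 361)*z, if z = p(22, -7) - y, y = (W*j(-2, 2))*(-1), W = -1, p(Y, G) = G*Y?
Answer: -255200/3 ≈ -85067.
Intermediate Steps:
j(t, c) = c/3
y = 2/3 (y = -2/3*(-1) = 2/3 ≈ 0.66667)
z = -464/3 (z = -7*22 - 1*2/3 = -154 - 2/3 = -464/3 ≈ -154.67)
(189 + 361)*z = (189 + 361)*(-464/3) = 550*(-464/3) = -255200/3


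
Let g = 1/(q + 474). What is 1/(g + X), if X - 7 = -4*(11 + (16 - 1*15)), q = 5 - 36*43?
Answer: -1069/43830 ≈ -0.024390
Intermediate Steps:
q = -1543 (q = 5 - 1548 = -1543)
X = -41 (X = 7 - 4*(11 + (16 - 1*15)) = 7 - 4*(11 + (16 - 15)) = 7 - 4*(11 + 1) = 7 - 4*12 = 7 - 48 = -41)
g = -1/1069 (g = 1/(-1543 + 474) = 1/(-1069) = -1/1069 ≈ -0.00093545)
1/(g + X) = 1/(-1/1069 - 41) = 1/(-43830/1069) = -1069/43830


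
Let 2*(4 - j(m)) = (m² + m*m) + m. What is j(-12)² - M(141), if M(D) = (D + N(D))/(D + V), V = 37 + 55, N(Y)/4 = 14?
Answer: 4183551/233 ≈ 17955.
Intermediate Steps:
N(Y) = 56 (N(Y) = 4*14 = 56)
V = 92
j(m) = 4 - m² - m/2 (j(m) = 4 - ((m² + m*m) + m)/2 = 4 - ((m² + m²) + m)/2 = 4 - (2*m² + m)/2 = 4 - (m + 2*m²)/2 = 4 + (-m² - m/2) = 4 - m² - m/2)
M(D) = (56 + D)/(92 + D) (M(D) = (D + 56)/(D + 92) = (56 + D)/(92 + D))
j(-12)² - M(141) = (4 - 1*(-12)² - ½*(-12))² - (56 + 141)/(92 + 141) = (4 - 1*144 + 6)² - 197/233 = (4 - 144 + 6)² - 197/233 = (-134)² - 1*197/233 = 17956 - 197/233 = 4183551/233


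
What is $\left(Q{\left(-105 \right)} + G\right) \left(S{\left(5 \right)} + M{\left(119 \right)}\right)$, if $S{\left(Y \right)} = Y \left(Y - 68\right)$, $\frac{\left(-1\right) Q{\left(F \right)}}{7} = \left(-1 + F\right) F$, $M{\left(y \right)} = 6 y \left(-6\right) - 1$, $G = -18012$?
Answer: $441241200$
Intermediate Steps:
$M{\left(y \right)} = -1 - 36 y$ ($M{\left(y \right)} = - 36 y - 1 = -1 - 36 y$)
$Q{\left(F \right)} = - 7 F \left(-1 + F\right)$ ($Q{\left(F \right)} = - 7 \left(-1 + F\right) F = - 7 F \left(-1 + F\right)$)
$S{\left(Y \right)} = Y \left(-68 + Y\right)$
$\left(Q{\left(-105 \right)} + G\right) \left(S{\left(5 \right)} + M{\left(119 \right)}\right) = \left(7 \left(-105\right) \left(1 - -105\right) - 18012\right) \left(5 \left(-68 + 5\right) - 4285\right) = \left(7 \left(-105\right) \left(1 + 105\right) - 18012\right) \left(5 \left(-63\right) - 4285\right) = \left(7 \left(-105\right) 106 - 18012\right) \left(-315 - 4285\right) = \left(-77910 - 18012\right) \left(-4600\right) = \left(-95922\right) \left(-4600\right) = 441241200$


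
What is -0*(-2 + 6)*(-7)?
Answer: 0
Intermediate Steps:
-0*(-2 + 6)*(-7) = -0*4*(-7) = -10*0*(-7) = 0*(-7) = 0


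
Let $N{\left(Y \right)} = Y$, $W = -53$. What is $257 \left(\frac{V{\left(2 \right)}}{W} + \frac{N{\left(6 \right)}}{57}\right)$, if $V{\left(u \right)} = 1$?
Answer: $\frac{22359}{1007} \approx 22.204$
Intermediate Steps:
$257 \left(\frac{V{\left(2 \right)}}{W} + \frac{N{\left(6 \right)}}{57}\right) = 257 \left(1 \frac{1}{-53} + \frac{6}{57}\right) = 257 \left(1 \left(- \frac{1}{53}\right) + 6 \cdot \frac{1}{57}\right) = 257 \left(- \frac{1}{53} + \frac{2}{19}\right) = 257 \cdot \frac{87}{1007} = \frac{22359}{1007}$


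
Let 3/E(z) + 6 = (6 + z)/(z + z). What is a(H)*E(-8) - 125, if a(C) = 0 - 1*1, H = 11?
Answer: -5851/47 ≈ -124.49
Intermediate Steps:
E(z) = 3/(-6 + (6 + z)/(2*z)) (E(z) = 3/(-6 + (6 + z)/(z + z)) = 3/(-6 + (6 + z)/((2*z))) = 3/(-6 + (6 + z)*(1/(2*z))) = 3/(-6 + (6 + z)/(2*z)))
a(C) = -1 (a(C) = 0 - 1 = -1)
a(H)*E(-8) - 125 = -(-6)*(-8)/(-6 + 11*(-8)) - 125 = -(-6)*(-8)/(-6 - 88) - 125 = -(-6)*(-8)/(-94) - 125 = -(-6)*(-8)*(-1)/94 - 125 = -1*(-24/47) - 125 = 24/47 - 125 = -5851/47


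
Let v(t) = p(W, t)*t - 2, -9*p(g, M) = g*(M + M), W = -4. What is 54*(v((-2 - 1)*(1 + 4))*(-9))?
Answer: -96228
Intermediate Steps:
p(g, M) = -2*M*g/9 (p(g, M) = -g*(M + M)/9 = -g*2*M/9 = -2*M*g/9)
v(t) = -2 + 8*t**2/9 (v(t) = (-2/9*t*(-4))*t - 2 = (8*t/9)*t - 2 = 8*t**2/9 - 2 = -2 + 8*t**2/9)
54*(v((-2 - 1)*(1 + 4))*(-9)) = 54*((-2 + 8*((-2 - 1)*(1 + 4))**2/9)*(-9)) = 54*((-2 + 8*(-3*5)**2/9)*(-9)) = 54*((-2 + (8/9)*(-15)**2)*(-9)) = 54*((-2 + (8/9)*225)*(-9)) = 54*((-2 + 200)*(-9)) = 54*(198*(-9)) = 54*(-1782) = -96228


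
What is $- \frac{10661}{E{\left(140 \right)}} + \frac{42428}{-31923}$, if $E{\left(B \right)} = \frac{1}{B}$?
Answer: $- \frac{47646396848}{31923} \approx -1.4925 \cdot 10^{6}$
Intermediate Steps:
$- \frac{10661}{E{\left(140 \right)}} + \frac{42428}{-31923} = - \frac{10661}{\frac{1}{140}} + \frac{42428}{-31923} = - 10661 \frac{1}{\frac{1}{140}} + 42428 \left(- \frac{1}{31923}\right) = \left(-10661\right) 140 - \frac{42428}{31923} = -1492540 - \frac{42428}{31923} = - \frac{47646396848}{31923}$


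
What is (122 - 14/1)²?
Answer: 11664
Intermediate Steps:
(122 - 14/1)² = (122 - 14)² = 108² = 11664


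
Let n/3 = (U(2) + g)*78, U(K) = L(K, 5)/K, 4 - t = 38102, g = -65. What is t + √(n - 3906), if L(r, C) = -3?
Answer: -38098 + 3*I*√2163 ≈ -38098.0 + 139.52*I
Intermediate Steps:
t = -38098 (t = 4 - 1*38102 = 4 - 38102 = -38098)
U(K) = -3/K
n = -15561 (n = 3*((-3/2 - 65)*78) = 3*(-133/2*78) = 3*(-5187) = -15561)
t + √(n - 3906) = -38098 + √(-15561 - 3906) = -38098 + √(-19467) = -38098 + 3*I*√2163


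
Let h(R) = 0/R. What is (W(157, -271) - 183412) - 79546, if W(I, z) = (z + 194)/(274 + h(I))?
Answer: -72050569/274 ≈ -2.6296e+5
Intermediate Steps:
h(R) = 0
W(I, z) = 97/137 + z/274 (W(I, z) = (z + 194)/(274 + 0) = (194 + z)/274 = (194 + z)*(1/274) = 97/137 + z/274)
(W(157, -271) - 183412) - 79546 = ((97/137 + (1/274)*(-271)) - 183412) - 79546 = ((97/137 - 271/274) - 183412) - 79546 = (-77/274 - 183412) - 79546 = -50254965/274 - 79546 = -72050569/274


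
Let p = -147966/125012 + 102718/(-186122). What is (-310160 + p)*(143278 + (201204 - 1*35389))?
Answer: -19229536332434326809/200581754 ≈ -9.5869e+10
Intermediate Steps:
p = -348109573/200581754 (p = -147966*1/125012 + 102718*(-1/186122) = -73983/62506 - 1771/3209 = -348109573/200581754 ≈ -1.7355)
(-310160 + p)*(143278 + (201204 - 1*35389)) = (-310160 - 348109573/200581754)*(143278 + (201204 - 1*35389)) = -62212784930213*(143278 + (201204 - 35389))/200581754 = -62212784930213*(143278 + 165815)/200581754 = -62212784930213/200581754*309093 = -19229536332434326809/200581754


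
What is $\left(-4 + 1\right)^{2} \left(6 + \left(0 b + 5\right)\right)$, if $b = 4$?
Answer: $99$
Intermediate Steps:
$\left(-4 + 1\right)^{2} \left(6 + \left(0 b + 5\right)\right) = \left(-4 + 1\right)^{2} \left(6 + \left(0 \cdot 4 + 5\right)\right) = \left(-3\right)^{2} \left(6 + \left(0 + 5\right)\right) = 9 \left(6 + 5\right) = 9 \cdot 11 = 99$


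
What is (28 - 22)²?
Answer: 36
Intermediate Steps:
(28 - 22)² = 6² = 36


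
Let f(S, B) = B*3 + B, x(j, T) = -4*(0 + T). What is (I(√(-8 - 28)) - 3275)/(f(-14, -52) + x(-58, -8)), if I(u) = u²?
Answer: 301/16 ≈ 18.813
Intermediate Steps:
x(j, T) = -4*T
f(S, B) = 4*B (f(S, B) = 3*B + B = 4*B)
(I(√(-8 - 28)) - 3275)/(f(-14, -52) + x(-58, -8)) = ((√(-8 - 28))² - 3275)/(4*(-52) - 4*(-8)) = ((√(-36))² - 3275)/(-208 + 32) = ((6*I)² - 3275)/(-176) = (-36 - 3275)*(-1/176) = -3311*(-1/176) = 301/16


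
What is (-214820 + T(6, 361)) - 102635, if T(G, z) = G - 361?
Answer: -317810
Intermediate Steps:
T(G, z) = -361 + G
(-214820 + T(6, 361)) - 102635 = (-214820 + (-361 + 6)) - 102635 = (-214820 - 355) - 102635 = -215175 - 102635 = -317810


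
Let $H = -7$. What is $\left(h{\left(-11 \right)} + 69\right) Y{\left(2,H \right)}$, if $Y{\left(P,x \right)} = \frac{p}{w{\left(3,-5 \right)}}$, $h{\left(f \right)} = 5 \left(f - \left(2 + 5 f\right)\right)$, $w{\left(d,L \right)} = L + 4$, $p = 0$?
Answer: $0$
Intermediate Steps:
$w{\left(d,L \right)} = 4 + L$
$h{\left(f \right)} = -10 - 20 f$ ($h{\left(f \right)} = 5 \left(f - \left(2 + 5 f\right)\right) = 5 \left(-2 - 4 f\right) = -10 - 20 f$)
$Y{\left(P,x \right)} = 0$ ($Y{\left(P,x \right)} = \frac{0}{4 - 5} = \frac{0}{-1} = 0 \left(-1\right) = 0$)
$\left(h{\left(-11 \right)} + 69\right) Y{\left(2,H \right)} = \left(\left(-10 - -220\right) + 69\right) 0 = \left(\left(-10 + 220\right) + 69\right) 0 = \left(210 + 69\right) 0 = 279 \cdot 0 = 0$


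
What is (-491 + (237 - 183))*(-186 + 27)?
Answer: 69483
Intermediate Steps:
(-491 + (237 - 183))*(-186 + 27) = (-491 + 54)*(-159) = -437*(-159) = 69483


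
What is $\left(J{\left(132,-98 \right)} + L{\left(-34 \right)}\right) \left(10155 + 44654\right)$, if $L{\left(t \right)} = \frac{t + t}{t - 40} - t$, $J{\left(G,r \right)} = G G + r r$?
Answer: $\frac{54881786352}{37} \approx 1.4833 \cdot 10^{9}$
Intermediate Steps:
$J{\left(G,r \right)} = G^{2} + r^{2}$
$L{\left(t \right)} = - t + \frac{2 t}{-40 + t}$ ($L{\left(t \right)} = \frac{2 t}{-40 + t} - t = - t + \frac{2 t}{-40 + t}$)
$\left(J{\left(132,-98 \right)} + L{\left(-34 \right)}\right) \left(10155 + 44654\right) = \left(\left(132^{2} + \left(-98\right)^{2}\right) - \frac{34 \left(42 - -34\right)}{-40 - 34}\right) \left(10155 + 44654\right) = \left(\left(17424 + 9604\right) - \frac{34 \left(42 + 34\right)}{-74}\right) 54809 = \left(27028 - \left(- \frac{17}{37}\right) 76\right) 54809 = \left(27028 + \frac{1292}{37}\right) 54809 = \frac{1001328}{37} \cdot 54809 = \frac{54881786352}{37}$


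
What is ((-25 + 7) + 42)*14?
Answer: 336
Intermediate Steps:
((-25 + 7) + 42)*14 = (-18 + 42)*14 = 24*14 = 336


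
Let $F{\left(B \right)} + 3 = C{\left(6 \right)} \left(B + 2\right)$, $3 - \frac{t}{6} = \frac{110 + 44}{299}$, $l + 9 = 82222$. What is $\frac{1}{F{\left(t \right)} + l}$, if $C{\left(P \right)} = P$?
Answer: $\frac{299}{24611126} \approx 1.2149 \cdot 10^{-5}$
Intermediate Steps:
$l = 82213$ ($l = -9 + 82222 = 82213$)
$t = \frac{4458}{299}$ ($t = 18 - 6 \frac{110 + 44}{299} = 18 - 6 \cdot 154 \cdot \frac{1}{299} = 18 - \frac{924}{299} = \frac{4458}{299} \approx 14.91$)
$F{\left(B \right)} = 9 + 6 B$ ($F{\left(B \right)} = -3 + 6 \left(B + 2\right) = -3 + 6 \left(2 + B\right) = -3 + \left(12 + 6 B\right) = 9 + 6 B$)
$\frac{1}{F{\left(t \right)} + l} = \frac{1}{\left(9 + 6 \cdot \frac{4458}{299}\right) + 82213} = \frac{1}{\left(9 + \frac{26748}{299}\right) + 82213} = \frac{1}{\frac{29439}{299} + 82213} = \frac{1}{\frac{24611126}{299}} = \frac{299}{24611126}$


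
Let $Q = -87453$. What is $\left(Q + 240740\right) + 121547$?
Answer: $274834$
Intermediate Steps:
$\left(Q + 240740\right) + 121547 = \left(-87453 + 240740\right) + 121547 = 153287 + 121547 = 274834$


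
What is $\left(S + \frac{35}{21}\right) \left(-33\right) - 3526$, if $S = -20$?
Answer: $-2921$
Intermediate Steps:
$\left(S + \frac{35}{21}\right) \left(-33\right) - 3526 = \left(-20 + \frac{35}{21}\right) \left(-33\right) - 3526 = \left(-20 + 35 \cdot \frac{1}{21}\right) \left(-33\right) - 3526 = \left(-20 + \frac{5}{3}\right) \left(-33\right) - 3526 = \left(- \frac{55}{3}\right) \left(-33\right) - 3526 = 605 - 3526 = -2921$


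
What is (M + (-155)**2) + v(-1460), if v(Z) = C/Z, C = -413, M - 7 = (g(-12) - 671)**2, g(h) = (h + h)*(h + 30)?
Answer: 1811336273/1460 ≈ 1.2406e+6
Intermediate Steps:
g(h) = 2*h*(30 + h) (g(h) = (2*h)*(30 + h) = 2*h*(30 + h))
M = 1216616 (M = 7 + (2*(-12)*(30 - 12) - 671)**2 = 7 + (2*(-12)*18 - 671)**2 = 7 + (-432 - 671)**2 = 7 + (-1103)**2 = 7 + 1216609 = 1216616)
v(Z) = -413/Z
(M + (-155)**2) + v(-1460) = (1216616 + (-155)**2) - 413/(-1460) = (1216616 + 24025) - 413*(-1/1460) = 1240641 + 413/1460 = 1811336273/1460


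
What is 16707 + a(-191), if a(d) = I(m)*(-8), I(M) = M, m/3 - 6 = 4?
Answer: 16467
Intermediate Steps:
m = 30 (m = 18 + 3*4 = 18 + 12 = 30)
a(d) = -240 (a(d) = 30*(-8) = -240)
16707 + a(-191) = 16707 - 240 = 16467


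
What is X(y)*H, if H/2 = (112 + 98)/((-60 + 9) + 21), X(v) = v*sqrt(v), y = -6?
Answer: 84*I*sqrt(6) ≈ 205.76*I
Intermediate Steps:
X(v) = v**(3/2)
H = -14 (H = 2*((112 + 98)/((-60 + 9) + 21)) = 2*(210/(-51 + 21)) = 2*(210/(-30)) = 2*(210*(-1/30)) = 2*(-7) = -14)
X(y)*H = (-6)**(3/2)*(-14) = -6*I*sqrt(6)*(-14) = 84*I*sqrt(6)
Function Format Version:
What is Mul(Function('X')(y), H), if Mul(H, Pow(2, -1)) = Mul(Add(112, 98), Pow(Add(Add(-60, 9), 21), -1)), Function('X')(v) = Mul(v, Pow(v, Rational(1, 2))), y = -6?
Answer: Mul(84, I, Pow(6, Rational(1, 2))) ≈ Mul(205.76, I)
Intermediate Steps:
Function('X')(v) = Pow(v, Rational(3, 2))
H = -14 (H = Mul(2, Mul(Add(112, 98), Pow(Add(Add(-60, 9), 21), -1))) = Mul(2, Mul(210, Pow(Add(-51, 21), -1))) = Mul(2, Mul(210, Pow(-30, -1))) = Mul(2, Mul(210, Rational(-1, 30))) = Mul(2, -7) = -14)
Mul(Function('X')(y), H) = Mul(Pow(-6, Rational(3, 2)), -14) = Mul(Mul(-6, I, Pow(6, Rational(1, 2))), -14) = Mul(84, I, Pow(6, Rational(1, 2)))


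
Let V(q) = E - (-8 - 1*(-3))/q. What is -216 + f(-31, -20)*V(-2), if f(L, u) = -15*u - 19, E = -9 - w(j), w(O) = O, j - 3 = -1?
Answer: -8019/2 ≈ -4009.5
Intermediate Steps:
j = 2 (j = 3 - 1 = 2)
E = -11 (E = -9 - 1*2 = -9 - 2 = -11)
V(q) = -11 + 5/q (V(q) = -11 - (-8 - 1*(-3))/q = -11 - (-8 + 3)/q = -11 - (-5)/q = -11 + 5/q)
f(L, u) = -19 - 15*u
-216 + f(-31, -20)*V(-2) = -216 + (-19 - 15*(-20))*(-11 + 5/(-2)) = -216 + (-19 + 300)*(-11 + 5*(-1/2)) = -216 + 281*(-11 - 5/2) = -216 + 281*(-27/2) = -216 - 7587/2 = -8019/2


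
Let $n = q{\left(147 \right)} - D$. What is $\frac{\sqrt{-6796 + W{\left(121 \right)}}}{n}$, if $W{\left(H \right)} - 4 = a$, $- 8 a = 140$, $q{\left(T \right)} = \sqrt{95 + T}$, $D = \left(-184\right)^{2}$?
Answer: $- \frac{8464 i \sqrt{27238}}{573114247} - \frac{11 i \sqrt{13619}}{1146228494} \approx - 0.0024385 i$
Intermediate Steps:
$D = 33856$
$a = - \frac{35}{2}$ ($a = \left(- \frac{1}{8}\right) 140 = - \frac{35}{2} \approx -17.5$)
$W{\left(H \right)} = - \frac{27}{2}$ ($W{\left(H \right)} = 4 - \frac{35}{2} = - \frac{27}{2}$)
$n = -33856 + 11 \sqrt{2}$ ($n = \sqrt{95 + 147} - 33856 = \sqrt{242} - 33856 = 11 \sqrt{2} - 33856 = -33856 + 11 \sqrt{2} \approx -33840.0$)
$\frac{\sqrt{-6796 + W{\left(121 \right)}}}{n} = \frac{\sqrt{-6796 - \frac{27}{2}}}{-33856 + 11 \sqrt{2}} = \frac{\sqrt{- \frac{13619}{2}}}{-33856 + 11 \sqrt{2}} = \frac{\frac{1}{2} i \sqrt{27238}}{-33856 + 11 \sqrt{2}} = \frac{i \sqrt{27238}}{2 \left(-33856 + 11 \sqrt{2}\right)}$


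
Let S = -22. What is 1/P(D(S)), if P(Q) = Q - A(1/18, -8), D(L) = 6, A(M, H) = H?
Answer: 1/14 ≈ 0.071429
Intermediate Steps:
P(Q) = 8 + Q (P(Q) = Q - 1*(-8) = Q + 8 = 8 + Q)
1/P(D(S)) = 1/(8 + 6) = 1/14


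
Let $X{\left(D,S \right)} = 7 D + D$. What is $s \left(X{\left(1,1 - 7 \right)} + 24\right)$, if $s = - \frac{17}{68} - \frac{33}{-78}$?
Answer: $\frac{72}{13} \approx 5.5385$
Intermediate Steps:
$X{\left(D,S \right)} = 8 D$
$s = \frac{9}{52}$ ($s = \left(-17\right) \frac{1}{68} - - \frac{11}{26} = - \frac{1}{4} + \frac{11}{26} = \frac{9}{52} \approx 0.17308$)
$s \left(X{\left(1,1 - 7 \right)} + 24\right) = \frac{9 \left(8 \cdot 1 + 24\right)}{52} = \frac{9 \left(8 + 24\right)}{52} = \frac{9}{52} \cdot 32 = \frac{72}{13}$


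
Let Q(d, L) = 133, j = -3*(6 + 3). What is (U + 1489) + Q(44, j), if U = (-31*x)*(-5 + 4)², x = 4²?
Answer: 1126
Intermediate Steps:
j = -27 (j = -3*9 = -27)
x = 16
U = -496 (U = (-31*16)*(-5 + 4)² = -496*(-1)² = -496*1 = -496)
(U + 1489) + Q(44, j) = (-496 + 1489) + 133 = 993 + 133 = 1126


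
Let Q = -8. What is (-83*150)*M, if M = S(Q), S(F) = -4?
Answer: 49800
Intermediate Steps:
M = -4
(-83*150)*M = -83*150*(-4) = -12450*(-4) = 49800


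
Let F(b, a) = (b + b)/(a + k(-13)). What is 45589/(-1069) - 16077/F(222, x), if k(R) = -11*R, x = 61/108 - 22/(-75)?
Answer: -2243369409907/427172400 ≈ -5251.7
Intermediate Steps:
x = 2317/2700 (x = 61*(1/108) - 22*(-1/75) = 61/108 + 22/75 = 2317/2700 ≈ 0.85815)
F(b, a) = 2*b/(143 + a) (F(b, a) = (b + b)/(a - 11*(-13)) = (2*b)/(a + 143) = (2*b)/(143 + a) = 2*b/(143 + a))
45589/(-1069) - 16077/F(222, x) = 45589/(-1069) - 16077/(2*222/(143 + 2317/2700)) = 45589*(-1/1069) - 16077/(2*222/(388417/2700)) = -45589/1069 - 16077/(2*222*(2700/388417)) = -45589/1069 - 16077/1198800/388417 = -45589/1069 - 16077*388417/1198800 = -45589/1069 - 2081526703/399600 = -2243369409907/427172400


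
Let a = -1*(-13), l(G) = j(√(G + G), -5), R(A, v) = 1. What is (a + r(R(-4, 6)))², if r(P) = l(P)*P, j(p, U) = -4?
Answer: 81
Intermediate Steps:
l(G) = -4
r(P) = -4*P
a = 13
(a + r(R(-4, 6)))² = (13 - 4*1)² = (13 - 4)² = 9² = 81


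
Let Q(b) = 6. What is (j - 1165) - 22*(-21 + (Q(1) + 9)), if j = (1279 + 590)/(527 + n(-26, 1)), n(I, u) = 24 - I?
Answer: -594172/577 ≈ -1029.8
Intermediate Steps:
j = 1869/577 (j = (1279 + 590)/(527 + (24 - 1*(-26))) = 1869/(527 + (24 + 26)) = 1869/(527 + 50) = 1869/577 ≈ 3.2392)
(j - 1165) - 22*(-21 + (Q(1) + 9)) = (1869/577 - 1165) - 22*(-21 + (6 + 9)) = -670336/577 - 22*(-21 + 15) = -670336/577 - 22*(-6) = -670336/577 + 132 = -594172/577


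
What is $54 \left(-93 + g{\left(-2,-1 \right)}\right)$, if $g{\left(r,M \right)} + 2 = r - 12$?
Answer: $-5886$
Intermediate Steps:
$g{\left(r,M \right)} = -14 + r$ ($g{\left(r,M \right)} = -2 + \left(r - 12\right) = -2 + \left(-12 + r\right) = -14 + r$)
$54 \left(-93 + g{\left(-2,-1 \right)}\right) = 54 \left(-93 - 16\right) = 54 \left(-109\right) = -5886$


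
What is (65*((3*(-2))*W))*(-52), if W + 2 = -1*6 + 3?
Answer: -101400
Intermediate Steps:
W = -5 (W = -2 + (-1*6 + 3) = -2 + (-6 + 3) = -2 - 3 = -5)
(65*((3*(-2))*W))*(-52) = (65*((3*(-2))*(-5)))*(-52) = (65*(-6*(-5)))*(-52) = (65*30)*(-52) = 1950*(-52) = -101400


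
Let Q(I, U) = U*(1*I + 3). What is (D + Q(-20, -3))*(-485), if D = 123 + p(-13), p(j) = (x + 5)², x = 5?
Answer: -132890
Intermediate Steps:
p(j) = 100 (p(j) = (5 + 5)² = 10² = 100)
D = 223 (D = 123 + 100 = 223)
Q(I, U) = U*(3 + I) (Q(I, U) = U*(I + 3) = U*(3 + I))
(D + Q(-20, -3))*(-485) = (223 - 3*(3 - 20))*(-485) = (223 - 3*(-17))*(-485) = (223 + 51)*(-485) = 274*(-485) = -132890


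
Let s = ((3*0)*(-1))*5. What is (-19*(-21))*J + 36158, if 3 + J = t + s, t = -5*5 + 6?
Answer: 27380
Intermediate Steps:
s = 0 (s = (0*(-1))*5 = 0*5 = 0)
t = -19 (t = -25 + 6 = -19)
J = -22 (J = -3 + (-19 + 0) = -3 - 19 = -22)
(-19*(-21))*J + 36158 = -19*(-21)*(-22) + 36158 = 399*(-22) + 36158 = -8778 + 36158 = 27380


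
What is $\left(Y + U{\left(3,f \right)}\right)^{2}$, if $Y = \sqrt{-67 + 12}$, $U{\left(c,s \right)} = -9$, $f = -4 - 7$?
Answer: $\left(9 - i \sqrt{55}\right)^{2} \approx 26.0 - 133.49 i$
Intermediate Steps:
$f = -11$ ($f = -4 - 7 = -11$)
$Y = i \sqrt{55}$ ($Y = \sqrt{-55} = i \sqrt{55} \approx 7.4162 i$)
$\left(Y + U{\left(3,f \right)}\right)^{2} = \left(i \sqrt{55} - 9\right)^{2} = \left(-9 + i \sqrt{55}\right)^{2}$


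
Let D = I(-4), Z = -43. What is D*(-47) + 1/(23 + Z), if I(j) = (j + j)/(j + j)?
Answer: -941/20 ≈ -47.050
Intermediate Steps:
I(j) = 1 (I(j) = (2*j)/((2*j)) = (2*j)*(1/(2*j)) = 1)
D = 1
D*(-47) + 1/(23 + Z) = 1*(-47) + 1/(23 - 43) = -47 + 1/(-20) = -47 - 1/20 = -941/20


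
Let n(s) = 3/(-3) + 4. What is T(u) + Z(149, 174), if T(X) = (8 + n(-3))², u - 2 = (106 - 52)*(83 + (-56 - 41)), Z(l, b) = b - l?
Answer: 146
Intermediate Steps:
n(s) = 3 (n(s) = 3*(-⅓) + 4 = -1 + 4 = 3)
u = -754 (u = 2 + (106 - 52)*(83 + (-56 - 41)) = 2 + 54*(83 - 97) = 2 + 54*(-14) = 2 - 756 = -754)
T(X) = 121 (T(X) = (8 + 3)² = 11² = 121)
T(u) + Z(149, 174) = 121 + (174 - 1*149) = 121 + (174 - 149) = 121 + 25 = 146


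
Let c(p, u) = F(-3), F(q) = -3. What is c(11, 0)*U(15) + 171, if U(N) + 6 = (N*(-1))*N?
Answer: 864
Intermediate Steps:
c(p, u) = -3
U(N) = -6 - N² (U(N) = -6 + (N*(-1))*N = -6 + (-N)*N = -6 - N²)
c(11, 0)*U(15) + 171 = -3*(-6 - 1*15²) + 171 = -3*(-6 - 1*225) + 171 = -3*(-6 - 225) + 171 = -3*(-231) + 171 = 693 + 171 = 864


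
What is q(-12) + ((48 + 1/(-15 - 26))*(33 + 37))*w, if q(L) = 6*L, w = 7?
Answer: 960878/41 ≈ 23436.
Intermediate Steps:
q(-12) + ((48 + 1/(-15 - 26))*(33 + 37))*w = 6*(-12) + ((48 + 1/(-15 - 26))*(33 + 37))*7 = -72 + ((48 + 1/(-41))*70)*7 = -72 + ((48 - 1/41)*70)*7 = -72 + ((1967/41)*70)*7 = -72 + (137690/41)*7 = -72 + 963830/41 = 960878/41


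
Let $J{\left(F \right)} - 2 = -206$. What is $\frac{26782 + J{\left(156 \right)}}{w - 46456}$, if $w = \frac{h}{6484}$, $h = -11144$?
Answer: $- \frac{21541469}{37653981} \approx -0.57209$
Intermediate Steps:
$J{\left(F \right)} = -204$ ($J{\left(F \right)} = 2 - 206 = -204$)
$w = - \frac{2786}{1621}$ ($w = - \frac{11144}{6484} = \left(-11144\right) \frac{1}{6484} = - \frac{2786}{1621} \approx -1.7187$)
$\frac{26782 + J{\left(156 \right)}}{w - 46456} = \frac{26782 - 204}{- \frac{2786}{1621} - 46456} = \frac{26578}{- \frac{75307962}{1621}} = 26578 \left(- \frac{1621}{75307962}\right) = - \frac{21541469}{37653981}$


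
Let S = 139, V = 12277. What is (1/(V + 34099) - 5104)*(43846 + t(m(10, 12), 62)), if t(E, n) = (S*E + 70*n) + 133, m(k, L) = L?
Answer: -11832078009661/46376 ≈ -2.5513e+8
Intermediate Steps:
t(E, n) = 133 + 70*n + 139*E (t(E, n) = (139*E + 70*n) + 133 = (70*n + 139*E) + 133 = 133 + 70*n + 139*E)
(1/(V + 34099) - 5104)*(43846 + t(m(10, 12), 62)) = (1/(12277 + 34099) - 5104)*(43846 + (133 + 70*62 + 139*12)) = (1/46376 - 5104)*(43846 + (133 + 4340 + 1668)) = (1/46376 - 5104)*(43846 + 6141) = -236703103/46376*49987 = -11832078009661/46376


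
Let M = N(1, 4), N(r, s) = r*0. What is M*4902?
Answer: 0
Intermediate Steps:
N(r, s) = 0
M = 0
M*4902 = 0*4902 = 0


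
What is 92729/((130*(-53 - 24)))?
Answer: -1019/110 ≈ -9.2636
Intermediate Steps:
92729/((130*(-53 - 24))) = 92729/((130*(-77))) = 92729/(-10010) = 92729*(-1/10010) = -1019/110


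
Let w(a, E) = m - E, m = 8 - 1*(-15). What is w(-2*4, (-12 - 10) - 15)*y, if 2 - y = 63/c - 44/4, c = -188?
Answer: 37605/47 ≈ 800.11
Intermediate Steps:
m = 23 (m = 8 + 15 = 23)
w(a, E) = 23 - E
y = 2507/188 (y = 2 - (63/(-188) - 44/4) = 2 - (63*(-1/188) - 44*¼) = 2 - (-63/188 - 11) = 2 - 1*(-2131/188) = 2 + 2131/188 = 2507/188 ≈ 13.335)
w(-2*4, (-12 - 10) - 15)*y = (23 - ((-12 - 10) - 15))*(2507/188) = (23 - (-22 - 15))*(2507/188) = (23 - 1*(-37))*(2507/188) = (23 + 37)*(2507/188) = 60*(2507/188) = 37605/47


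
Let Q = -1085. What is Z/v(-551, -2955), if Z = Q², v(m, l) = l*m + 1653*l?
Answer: -235445/651282 ≈ -0.36151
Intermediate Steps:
v(m, l) = 1653*l + l*m
Z = 1177225 (Z = (-1085)² = 1177225)
Z/v(-551, -2955) = 1177225/((-2955*(1653 - 551))) = 1177225/((-2955*1102)) = 1177225/(-3256410) = 1177225*(-1/3256410) = -235445/651282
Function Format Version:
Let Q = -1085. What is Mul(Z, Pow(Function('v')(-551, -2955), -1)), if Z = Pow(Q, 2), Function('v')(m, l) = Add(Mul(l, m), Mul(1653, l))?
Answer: Rational(-235445, 651282) ≈ -0.36151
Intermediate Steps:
Function('v')(m, l) = Add(Mul(1653, l), Mul(l, m))
Z = 1177225 (Z = Pow(-1085, 2) = 1177225)
Mul(Z, Pow(Function('v')(-551, -2955), -1)) = Mul(1177225, Pow(Mul(-2955, Add(1653, -551)), -1)) = Mul(1177225, Pow(Mul(-2955, 1102), -1)) = Mul(1177225, Pow(-3256410, -1)) = Mul(1177225, Rational(-1, 3256410)) = Rational(-235445, 651282)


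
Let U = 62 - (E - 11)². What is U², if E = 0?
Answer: 3481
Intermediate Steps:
U = -59 (U = 62 - (0 - 11)² = 62 - 1*(-11)² = 62 - 1*121 = 62 - 121 = -59)
U² = (-59)² = 3481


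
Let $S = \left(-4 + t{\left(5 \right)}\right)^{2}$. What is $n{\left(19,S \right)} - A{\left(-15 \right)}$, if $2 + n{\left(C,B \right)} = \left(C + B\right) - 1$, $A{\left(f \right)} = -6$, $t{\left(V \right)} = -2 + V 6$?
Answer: $598$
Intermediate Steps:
$t{\left(V \right)} = -2 + 6 V$
$S = 576$ ($S = \left(-4 + \left(-2 + 6 \cdot 5\right)\right)^{2} = \left(-4 + \left(-2 + 30\right)\right)^{2} = \left(-4 + 28\right)^{2} = 24^{2} = 576$)
$n{\left(C,B \right)} = -3 + B + C$ ($n{\left(C,B \right)} = -2 - \left(1 - B - C\right) = -2 + \left(-1 + B + C\right) = -3 + B + C$)
$n{\left(19,S \right)} - A{\left(-15 \right)} = \left(-3 + 576 + 19\right) - -6 = 592 + 6 = 598$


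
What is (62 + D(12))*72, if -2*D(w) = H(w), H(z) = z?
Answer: 4032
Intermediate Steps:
D(w) = -w/2
(62 + D(12))*72 = (62 - 1/2*12)*72 = (62 - 6)*72 = 56*72 = 4032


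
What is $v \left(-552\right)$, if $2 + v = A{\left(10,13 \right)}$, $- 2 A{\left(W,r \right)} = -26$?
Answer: $-6072$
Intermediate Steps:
$A{\left(W,r \right)} = 13$ ($A{\left(W,r \right)} = \left(- \frac{1}{2}\right) \left(-26\right) = 13$)
$v = 11$ ($v = -2 + 13 = 11$)
$v \left(-552\right) = 11 \left(-552\right) = -6072$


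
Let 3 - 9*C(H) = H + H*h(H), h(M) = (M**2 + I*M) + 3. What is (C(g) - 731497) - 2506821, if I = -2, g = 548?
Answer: -193113035/9 ≈ -2.1457e+7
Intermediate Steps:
h(M) = 3 + M**2 - 2*M (h(M) = (M**2 - 2*M) + 3 = 3 + M**2 - 2*M)
C(H) = 1/3 - H/9 - H*(3 + H**2 - 2*H)/9 (C(H) = 1/3 - (H + H*(3 + H**2 - 2*H))/9 = 1/3 + (-H/9 - H*(3 + H**2 - 2*H)/9) = 1/3 - H/9 - H*(3 + H**2 - 2*H)/9)
(C(g) - 731497) - 2506821 = ((1/3 - 1/9*548 - 1/9*548*(3 + 548**2 - 2*548)) - 731497) - 2506821 = ((1/3 - 548/9 - 1/9*548*(3 + 300304 - 1096)) - 731497) - 2506821 = ((1/3 - 548/9 - 1/9*548*299211) - 731497) - 2506821 = ((1/3 - 548/9 - 54655876/3) - 731497) - 2506821 = (-163968173/9 - 731497) - 2506821 = -170551646/9 - 2506821 = -193113035/9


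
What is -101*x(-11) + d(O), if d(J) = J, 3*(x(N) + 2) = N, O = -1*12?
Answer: 1681/3 ≈ 560.33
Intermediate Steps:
O = -12
x(N) = -2 + N/3
-101*x(-11) + d(O) = -101*(-2 + (1/3)*(-11)) - 12 = -101*(-2 - 11/3) - 12 = -101*(-17/3) - 12 = 1717/3 - 12 = 1681/3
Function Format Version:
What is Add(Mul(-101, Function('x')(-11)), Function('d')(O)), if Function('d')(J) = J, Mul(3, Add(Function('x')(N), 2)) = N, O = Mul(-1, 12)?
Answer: Rational(1681, 3) ≈ 560.33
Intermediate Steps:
O = -12
Function('x')(N) = Add(-2, Mul(Rational(1, 3), N))
Add(Mul(-101, Function('x')(-11)), Function('d')(O)) = Add(Mul(-101, Add(-2, Mul(Rational(1, 3), -11))), -12) = Add(Mul(-101, Add(-2, Rational(-11, 3))), -12) = Add(Mul(-101, Rational(-17, 3)), -12) = Add(Rational(1717, 3), -12) = Rational(1681, 3)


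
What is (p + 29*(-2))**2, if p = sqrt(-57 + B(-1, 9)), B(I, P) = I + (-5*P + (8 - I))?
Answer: (58 - I*sqrt(94))**2 ≈ 3270.0 - 1124.7*I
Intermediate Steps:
B(I, P) = 8 - 5*P (B(I, P) = I + (8 - I - 5*P) = 8 - 5*P)
p = I*sqrt(94) (p = sqrt(-57 + (8 - 5*9)) = sqrt(-57 + (8 - 45)) = sqrt(-57 - 37) = sqrt(-94) = I*sqrt(94) ≈ 9.6954*I)
(p + 29*(-2))**2 = (I*sqrt(94) + 29*(-2))**2 = (I*sqrt(94) - 58)**2 = (-58 + I*sqrt(94))**2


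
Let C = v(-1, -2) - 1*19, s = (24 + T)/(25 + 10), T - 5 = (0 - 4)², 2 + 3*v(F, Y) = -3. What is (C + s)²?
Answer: 165649/441 ≈ 375.62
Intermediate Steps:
v(F, Y) = -5/3 (v(F, Y) = -⅔ + (⅓)*(-3) = -⅔ - 1 = -5/3)
T = 21 (T = 5 + (0 - 4)² = 5 + (-4)² = 5 + 16 = 21)
s = 9/7 (s = (24 + 21)/(25 + 10) = 45/35 = 45*(1/35) = 9/7 ≈ 1.2857)
C = -62/3 (C = -5/3 - 1*19 = -5/3 - 19 = -62/3 ≈ -20.667)
(C + s)² = (-62/3 + 9/7)² = (-407/21)² = 165649/441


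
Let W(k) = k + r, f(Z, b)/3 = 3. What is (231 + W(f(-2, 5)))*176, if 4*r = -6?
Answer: 41976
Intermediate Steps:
r = -3/2 (r = (¼)*(-6) = -3/2 ≈ -1.5000)
f(Z, b) = 9 (f(Z, b) = 3*3 = 9)
W(k) = -3/2 + k (W(k) = k - 3/2 = -3/2 + k)
(231 + W(f(-2, 5)))*176 = (231 + (-3/2 + 9))*176 = (231 + 15/2)*176 = (477/2)*176 = 41976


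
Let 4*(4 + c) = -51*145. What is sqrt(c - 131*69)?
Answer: I*sqrt(43567)/2 ≈ 104.36*I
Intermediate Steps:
c = -7411/4 (c = -4 + (-51*145)/4 = -4 + (1/4)*(-7395) = -4 - 7395/4 = -7411/4 ≈ -1852.8)
sqrt(c - 131*69) = sqrt(-7411/4 - 131*69) = sqrt(-7411/4 - 9039) = sqrt(-43567/4) = I*sqrt(43567)/2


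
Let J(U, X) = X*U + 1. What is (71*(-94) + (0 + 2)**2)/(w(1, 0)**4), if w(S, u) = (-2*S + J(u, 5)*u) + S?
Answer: -6670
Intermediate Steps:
J(U, X) = 1 + U*X (J(U, X) = U*X + 1 = 1 + U*X)
w(S, u) = -S + u*(1 + 5*u) (w(S, u) = (-2*S + (1 + u*5)*u) + S = (-2*S + (1 + 5*u)*u) + S = (-2*S + u*(1 + 5*u)) + S = -S + u*(1 + 5*u))
(71*(-94) + (0 + 2)**2)/(w(1, 0)**4) = (71*(-94) + (0 + 2)**2)/((-1*1 + 0*(1 + 5*0))**4) = (-6674 + 2**2)/((-1 + 0*(1 + 0))**4) = (-6674 + 4)/((-1 + 0*1)**4) = -6670/(-1 + 0)**4 = -6670/((-1)**4) = -6670/1 = -6670*1 = -6670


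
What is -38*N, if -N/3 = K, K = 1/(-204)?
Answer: -19/34 ≈ -0.55882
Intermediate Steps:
K = -1/204 ≈ -0.0049020
N = 1/68 (N = -3*(-1/204) = 1/68 ≈ 0.014706)
-38*N = -38*1/68 = -19/34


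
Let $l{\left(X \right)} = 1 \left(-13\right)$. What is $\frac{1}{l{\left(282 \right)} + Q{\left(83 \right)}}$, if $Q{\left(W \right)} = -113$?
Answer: $- \frac{1}{126} \approx -0.0079365$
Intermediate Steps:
$l{\left(X \right)} = -13$
$\frac{1}{l{\left(282 \right)} + Q{\left(83 \right)}} = \frac{1}{-13 - 113} = \frac{1}{-126} = - \frac{1}{126}$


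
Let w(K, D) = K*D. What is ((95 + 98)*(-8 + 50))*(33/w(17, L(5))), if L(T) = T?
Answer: 267498/85 ≈ 3147.0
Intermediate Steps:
w(K, D) = D*K
((95 + 98)*(-8 + 50))*(33/w(17, L(5))) = ((95 + 98)*(-8 + 50))*(33/((5*17))) = (193*42)*(33/85) = 8106*(33*(1/85)) = 8106*(33/85) = 267498/85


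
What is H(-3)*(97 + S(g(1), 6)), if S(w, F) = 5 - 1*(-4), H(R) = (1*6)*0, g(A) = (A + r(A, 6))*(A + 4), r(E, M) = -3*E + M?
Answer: 0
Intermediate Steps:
r(E, M) = M - 3*E
g(A) = (4 + A)*(6 - 2*A) (g(A) = (A + (6 - 3*A))*(A + 4) = (6 - 2*A)*(4 + A) = (4 + A)*(6 - 2*A))
H(R) = 0 (H(R) = 6*0 = 0)
S(w, F) = 9 (S(w, F) = 5 + 4 = 9)
H(-3)*(97 + S(g(1), 6)) = 0*(97 + 9) = 0*106 = 0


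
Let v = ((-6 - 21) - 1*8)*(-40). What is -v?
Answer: -1400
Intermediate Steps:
v = 1400 (v = (-27 - 8)*(-40) = -35*(-40) = 1400)
-v = -1*1400 = -1400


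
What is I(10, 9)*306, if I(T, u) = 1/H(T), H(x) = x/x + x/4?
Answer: 612/7 ≈ 87.429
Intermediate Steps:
H(x) = 1 + x/4 (H(x) = 1 + x*(1/4) = 1 + x/4)
I(T, u) = 1/(1 + T/4)
I(10, 9)*306 = (4/(4 + 10))*306 = (4/14)*306 = (4*(1/14))*306 = (2/7)*306 = 612/7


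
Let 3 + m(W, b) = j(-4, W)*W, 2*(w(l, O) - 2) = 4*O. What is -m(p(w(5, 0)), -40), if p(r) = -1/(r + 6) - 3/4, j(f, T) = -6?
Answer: -9/4 ≈ -2.2500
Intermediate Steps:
w(l, O) = 2 + 2*O (w(l, O) = 2 + (4*O)/2 = 2 + 2*O)
p(r) = -¾ - 1/(6 + r) (p(r) = -1/(6 + r) - 3*¼ = -1/(6 + r) - ¾ = -¾ - 1/(6 + r))
m(W, b) = -3 - 6*W
-m(p(w(5, 0)), -40) = -(-3 - 3*(-22 - 3*(2 + 2*0))/(2*(6 + (2 + 2*0)))) = -(-3 - 3*(-22 - 3*(2 + 0))/(2*(6 + (2 + 0)))) = -(-3 - 3*(-22 - 3*2)/(2*(6 + 2))) = -(-3 - 3*(-22 - 6)/(2*8)) = -(-3 - 3*(-28)/(2*8)) = -(-3 - 6*(-7/8)) = -(-3 + 21/4) = -1*9/4 = -9/4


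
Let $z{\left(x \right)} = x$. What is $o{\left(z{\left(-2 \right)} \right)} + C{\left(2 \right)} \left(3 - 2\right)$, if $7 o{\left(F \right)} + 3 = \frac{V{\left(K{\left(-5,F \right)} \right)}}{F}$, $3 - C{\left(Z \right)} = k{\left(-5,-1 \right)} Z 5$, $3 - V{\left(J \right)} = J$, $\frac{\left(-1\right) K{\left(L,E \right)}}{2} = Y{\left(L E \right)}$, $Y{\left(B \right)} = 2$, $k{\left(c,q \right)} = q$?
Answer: $\frac{169}{14} \approx 12.071$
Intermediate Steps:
$K{\left(L,E \right)} = -4$ ($K{\left(L,E \right)} = \left(-2\right) 2 = -4$)
$V{\left(J \right)} = 3 - J$
$C{\left(Z \right)} = 3 + 5 Z$ ($C{\left(Z \right)} = 3 - - Z 5 = 3 - - 5 Z = 3 + 5 Z$)
$o{\left(F \right)} = - \frac{3}{7} + \frac{1}{F}$ ($o{\left(F \right)} = - \frac{3}{7} + \frac{\left(3 - -4\right) \frac{1}{F}}{7} = - \frac{3}{7} + \frac{\left(3 + 4\right) \frac{1}{F}}{7} = - \frac{3}{7} + \frac{7 \frac{1}{F}}{7} = - \frac{3}{7} + \frac{1}{F}$)
$o{\left(z{\left(-2 \right)} \right)} + C{\left(2 \right)} \left(3 - 2\right) = \left(- \frac{3}{7} + \frac{1}{-2}\right) + \left(3 + 5 \cdot 2\right) \left(3 - 2\right) = \left(- \frac{3}{7} - \frac{1}{2}\right) + \left(3 + 10\right) \left(3 - 2\right) = - \frac{13}{14} + 13 \cdot 1 = - \frac{13}{14} + 13 = \frac{169}{14}$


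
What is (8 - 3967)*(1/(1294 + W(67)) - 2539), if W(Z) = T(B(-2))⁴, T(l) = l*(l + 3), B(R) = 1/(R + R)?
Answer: 852584141238701/84818225 ≈ 1.0052e+7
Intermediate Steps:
B(R) = 1/(2*R)
T(l) = l*(3 + l)
W(Z) = 14641/65536 (W(Z) = (((½)/(-2))*(3 + (½)/(-2)))⁴ = (((½)*(-½))*(3 + (½)*(-½)))⁴ = (-(3 - ¼)/4)⁴ = (-¼*11/4)⁴ = (-11/16)⁴ = 14641/65536)
(8 - 3967)*(1/(1294 + W(67)) - 2539) = (8 - 3967)*(1/(1294 + 14641/65536) - 2539) = -3959*(1/(84818225/65536) - 2539) = -3959*(65536/84818225 - 2539) = -3959*(-215353407739/84818225) = 852584141238701/84818225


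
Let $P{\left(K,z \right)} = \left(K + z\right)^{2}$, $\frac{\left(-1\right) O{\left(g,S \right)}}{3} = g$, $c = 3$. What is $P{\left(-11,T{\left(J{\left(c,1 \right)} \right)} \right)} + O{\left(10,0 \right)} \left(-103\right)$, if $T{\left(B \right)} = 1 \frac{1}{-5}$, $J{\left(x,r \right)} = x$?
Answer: $\frac{80386}{25} \approx 3215.4$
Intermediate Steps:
$O{\left(g,S \right)} = - 3 g$
$T{\left(B \right)} = - \frac{1}{5}$ ($T{\left(B \right)} = 1 \left(- \frac{1}{5}\right) = - \frac{1}{5}$)
$P{\left(-11,T{\left(J{\left(c,1 \right)} \right)} \right)} + O{\left(10,0 \right)} \left(-103\right) = \left(-11 - \frac{1}{5}\right)^{2} + \left(-3\right) 10 \left(-103\right) = \left(- \frac{56}{5}\right)^{2} - -3090 = \frac{3136}{25} + 3090 = \frac{80386}{25}$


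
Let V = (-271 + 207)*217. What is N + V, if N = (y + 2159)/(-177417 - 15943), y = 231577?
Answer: -335702177/24170 ≈ -13889.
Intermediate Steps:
V = -13888 (V = -64*217 = -13888)
N = -29217/24170 (N = (231577 + 2159)/(-177417 - 15943) = 233736/(-193360) = 233736*(-1/193360) = -29217/24170 ≈ -1.2088)
N + V = -29217/24170 - 13888 = -335702177/24170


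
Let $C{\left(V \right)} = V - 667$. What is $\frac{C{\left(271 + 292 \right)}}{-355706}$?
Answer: $\frac{4}{13681} \approx 0.00029238$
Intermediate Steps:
$C{\left(V \right)} = -667 + V$
$\frac{C{\left(271 + 292 \right)}}{-355706} = \frac{-667 + \left(271 + 292\right)}{-355706} = \left(-667 + 563\right) \left(- \frac{1}{355706}\right) = \left(-104\right) \left(- \frac{1}{355706}\right) = \frac{4}{13681}$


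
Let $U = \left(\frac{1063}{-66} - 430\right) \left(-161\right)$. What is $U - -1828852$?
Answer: $\frac{125444555}{66} \approx 1.9007 \cdot 10^{6}$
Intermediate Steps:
$U = \frac{4740323}{66}$ ($U = \left(1063 \left(- \frac{1}{66}\right) - 430\right) \left(-161\right) = \left(- \frac{1063}{66} - 430\right) \left(-161\right) = \left(- \frac{29443}{66}\right) \left(-161\right) = \frac{4740323}{66} \approx 71823.0$)
$U - -1828852 = \frac{4740323}{66} - -1828852 = \frac{4740323}{66} + 1828852 = \frac{125444555}{66}$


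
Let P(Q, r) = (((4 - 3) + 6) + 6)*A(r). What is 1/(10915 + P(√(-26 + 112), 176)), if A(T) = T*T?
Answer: 1/413603 ≈ 2.4178e-6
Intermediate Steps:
A(T) = T²
P(Q, r) = 13*r² (P(Q, r) = (((4 - 3) + 6) + 6)*r² = ((1 + 6) + 6)*r² = (7 + 6)*r² = 13*r²)
1/(10915 + P(√(-26 + 112), 176)) = 1/(10915 + 13*176²) = 1/(10915 + 13*30976) = 1/(10915 + 402688) = 1/413603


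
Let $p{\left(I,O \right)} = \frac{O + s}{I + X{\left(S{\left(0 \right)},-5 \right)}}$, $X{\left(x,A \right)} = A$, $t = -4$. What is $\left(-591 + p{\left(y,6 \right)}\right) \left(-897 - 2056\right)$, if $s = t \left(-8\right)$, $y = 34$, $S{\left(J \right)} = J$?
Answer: $\frac{50499253}{29} \approx 1.7414 \cdot 10^{6}$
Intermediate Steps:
$s = 32$ ($s = \left(-4\right) \left(-8\right) = 32$)
$p{\left(I,O \right)} = \frac{32 + O}{-5 + I}$ ($p{\left(I,O \right)} = \frac{O + 32}{I - 5} = \frac{32 + O}{-5 + I}$)
$\left(-591 + p{\left(y,6 \right)}\right) \left(-897 - 2056\right) = \left(-591 + \frac{32 + 6}{-5 + 34}\right) \left(-897 - 2056\right) = \left(-591 + \frac{1}{29} \cdot 38\right) \left(-2953\right) = \left(-591 + \frac{38}{29}\right) \left(-2953\right) = \left(- \frac{17101}{29}\right) \left(-2953\right) = \frac{50499253}{29}$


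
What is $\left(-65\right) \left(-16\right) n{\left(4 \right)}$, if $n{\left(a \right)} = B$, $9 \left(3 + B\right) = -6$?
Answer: $- \frac{11440}{3} \approx -3813.3$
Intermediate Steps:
$B = - \frac{11}{3}$ ($B = -3 + \frac{1}{9} \left(-6\right) = -3 - \frac{2}{3} = - \frac{11}{3} \approx -3.6667$)
$n{\left(a \right)} = - \frac{11}{3}$
$\left(-65\right) \left(-16\right) n{\left(4 \right)} = \left(-65\right) \left(-16\right) \left(- \frac{11}{3}\right) = 1040 \left(- \frac{11}{3}\right) = - \frac{11440}{3}$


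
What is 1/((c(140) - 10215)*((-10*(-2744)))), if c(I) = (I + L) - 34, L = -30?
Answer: -1/278214160 ≈ -3.5944e-9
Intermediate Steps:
c(I) = -64 + I (c(I) = (I - 30) - 34 = (-30 + I) - 34 = -64 + I)
1/((c(140) - 10215)*((-10*(-2744)))) = 1/(((-64 + 140) - 10215)*((-10*(-2744)))) = 1/((76 - 10215)*27440) = (1/27440)/(-10139) = -1/10139*1/27440 = -1/278214160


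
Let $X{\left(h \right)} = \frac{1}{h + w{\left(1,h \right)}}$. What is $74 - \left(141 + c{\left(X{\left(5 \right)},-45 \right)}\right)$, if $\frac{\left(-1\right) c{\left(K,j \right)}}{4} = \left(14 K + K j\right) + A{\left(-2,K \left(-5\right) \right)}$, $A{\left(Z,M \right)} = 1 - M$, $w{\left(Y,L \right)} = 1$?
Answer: $- \frac{241}{3} \approx -80.333$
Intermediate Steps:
$X{\left(h \right)} = \frac{1}{1 + h}$ ($X{\left(h \right)} = \frac{1}{h + 1} = \frac{1}{1 + h}$)
$c{\left(K,j \right)} = -4 - 76 K - 4 K j$ ($c{\left(K,j \right)} = - 4 \left(\left(14 K + K j\right) - \left(-1 + K \left(-5\right)\right)\right) = - 4 \left(\left(14 K + K j\right) - \left(-1 - 5 K\right)\right) = - 4 \left(\left(14 K + K j\right) + \left(1 + 5 K\right)\right) = - 4 \left(1 + 19 K + K j\right) = -4 - 76 K - 4 K j$)
$74 - \left(141 + c{\left(X{\left(5 \right)},-45 \right)}\right) = 74 - \left(137 - \frac{76}{1 + 5} - 4 \frac{1}{1 + 5} \left(-45\right)\right) = 74 - \left(137 - \frac{38}{3} - 4 \cdot \frac{1}{6} \left(-45\right)\right) = 74 - \left(137 - \frac{38}{3} - \frac{2}{3} \left(-45\right)\right) = 74 - \frac{463}{3} = - \frac{241}{3}$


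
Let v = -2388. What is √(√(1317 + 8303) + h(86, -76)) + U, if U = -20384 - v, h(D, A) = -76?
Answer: -17996 + √(-76 + 2*√2405) ≈ -17991.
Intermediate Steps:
U = -17996 (U = -20384 - 1*(-2388) = -20384 + 2388 = -17996)
√(√(1317 + 8303) + h(86, -76)) + U = √(√(1317 + 8303) - 76) - 17996 = √(√9620 - 76) - 17996 = √(2*√2405 - 76) - 17996 = √(-76 + 2*√2405) - 17996 = -17996 + √(-76 + 2*√2405)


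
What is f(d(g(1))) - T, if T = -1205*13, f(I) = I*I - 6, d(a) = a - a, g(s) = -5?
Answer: 15659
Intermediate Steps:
d(a) = 0
f(I) = -6 + I² (f(I) = I² - 6 = -6 + I²)
T = -15665
f(d(g(1))) - T = (-6 + 0²) - 1*(-15665) = (-6 + 0) + 15665 = -6 + 15665 = 15659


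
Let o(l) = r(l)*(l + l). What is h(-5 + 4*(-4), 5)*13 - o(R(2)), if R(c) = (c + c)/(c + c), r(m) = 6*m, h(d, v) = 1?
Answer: 1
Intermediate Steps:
R(c) = 1 (R(c) = (2*c)/((2*c)) = (2*c)*(1/(2*c)) = 1)
o(l) = 12*l² (o(l) = (6*l)*(l + l) = (6*l)*(2*l) = 12*l²)
h(-5 + 4*(-4), 5)*13 - o(R(2)) = 1*13 - 12*1² = 13 - 12 = 1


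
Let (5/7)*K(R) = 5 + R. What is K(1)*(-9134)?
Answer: -383628/5 ≈ -76726.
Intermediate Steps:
K(R) = 7 + 7*R/5 (K(R) = 7*(5 + R)/5 = 7 + 7*R/5)
K(1)*(-9134) = (7 + (7/5)*1)*(-9134) = (7 + 7/5)*(-9134) = (42/5)*(-9134) = -383628/5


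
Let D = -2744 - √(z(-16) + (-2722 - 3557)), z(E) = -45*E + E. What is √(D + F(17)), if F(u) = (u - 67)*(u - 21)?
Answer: √(-2544 - 5*I*√223) ≈ 0.7401 - 50.443*I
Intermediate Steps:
z(E) = -44*E
F(u) = (-67 + u)*(-21 + u)
D = -2744 - 5*I*√223 (D = -2744 - √(-44*(-16) + (-2722 - 3557)) = -2744 - √(704 - 6279) = -2744 - √(-5575) = -2744 - 5*I*√223 ≈ -2744.0 - 74.666*I)
√(D + F(17)) = √((-2744 - 5*I*√223) + (1407 + 17² - 88*17)) = √((-2744 - 5*I*√223) + (1407 + 289 - 1496)) = √((-2744 - 5*I*√223) + 200) = √(-2544 - 5*I*√223)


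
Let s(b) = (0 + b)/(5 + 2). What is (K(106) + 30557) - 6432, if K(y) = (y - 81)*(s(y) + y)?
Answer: 190075/7 ≈ 27154.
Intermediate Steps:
s(b) = b/7
K(y) = 8*y*(-81 + y)/7 (K(y) = (y - 81)*(y/7 + y) = (-81 + y)*(8*y/7) = 8*y*(-81 + y)/7)
(K(106) + 30557) - 6432 = ((8/7)*106*(-81 + 106) + 30557) - 6432 = ((8/7)*106*25 + 30557) - 6432 = (21200/7 + 30557) - 6432 = 235099/7 - 6432 = 190075/7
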